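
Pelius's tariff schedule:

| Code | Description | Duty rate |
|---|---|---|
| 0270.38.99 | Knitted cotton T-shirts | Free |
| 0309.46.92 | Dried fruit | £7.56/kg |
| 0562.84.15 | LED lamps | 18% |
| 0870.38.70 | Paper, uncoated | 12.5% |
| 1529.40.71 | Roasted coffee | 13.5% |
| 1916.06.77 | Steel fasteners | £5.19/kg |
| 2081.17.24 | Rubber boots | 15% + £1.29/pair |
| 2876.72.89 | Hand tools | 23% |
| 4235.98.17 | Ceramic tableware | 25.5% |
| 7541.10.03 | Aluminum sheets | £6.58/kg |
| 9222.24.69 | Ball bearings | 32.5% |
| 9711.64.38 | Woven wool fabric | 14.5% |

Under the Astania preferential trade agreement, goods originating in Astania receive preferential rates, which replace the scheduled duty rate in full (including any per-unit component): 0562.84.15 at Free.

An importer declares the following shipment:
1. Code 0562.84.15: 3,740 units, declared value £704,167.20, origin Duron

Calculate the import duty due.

£126,750.10

Line 1 (0562.84.15, Duron, 3,740 units, £704,167.20):
Base rate for 0562.84.15 is 18%.
0562.84.15 has an FTA preferential rate, but origin Duron is not Astania; base rate stands.
Duty = £704,167.20 × 18% = £126,750.10.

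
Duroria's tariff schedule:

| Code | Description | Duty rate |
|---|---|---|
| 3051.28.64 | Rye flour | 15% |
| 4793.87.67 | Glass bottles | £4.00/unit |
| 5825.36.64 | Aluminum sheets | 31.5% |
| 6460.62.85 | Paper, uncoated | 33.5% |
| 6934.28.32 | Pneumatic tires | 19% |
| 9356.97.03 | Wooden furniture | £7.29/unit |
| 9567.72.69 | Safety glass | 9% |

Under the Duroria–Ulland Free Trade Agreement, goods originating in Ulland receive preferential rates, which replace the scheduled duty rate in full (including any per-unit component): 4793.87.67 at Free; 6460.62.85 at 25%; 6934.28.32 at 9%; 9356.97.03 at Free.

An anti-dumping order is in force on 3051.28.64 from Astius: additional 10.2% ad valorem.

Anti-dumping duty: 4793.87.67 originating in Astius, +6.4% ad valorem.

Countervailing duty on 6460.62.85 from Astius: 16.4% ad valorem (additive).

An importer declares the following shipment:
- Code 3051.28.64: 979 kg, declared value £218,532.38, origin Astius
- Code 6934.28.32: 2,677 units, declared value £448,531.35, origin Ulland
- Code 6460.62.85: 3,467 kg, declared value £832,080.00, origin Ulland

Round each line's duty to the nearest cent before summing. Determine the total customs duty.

Line 1 (3051.28.64, Astius, 979 kg, £218,532.38):
Base rate for 3051.28.64 is 15%.
Additional duty on 3051.28.64 from Astius: +10.2%. Applied ad valorem rate: 15% + 10.2% = 25.2%.
Duty = £218,532.38 × 25.2% = £55,070.16.
Line 2 (6934.28.32, Ulland, 2,677 units, £448,531.35):
Base rate for 6934.28.32 is 19%.
Origin Ulland qualifies under the Duroria–Ulland agreement and 6934.28.32 is covered: preferential rate 9% applies instead.
Duty = £448,531.35 × 9% = £40,367.82.
Line 3 (6460.62.85, Ulland, 3,467 kg, £832,080.00):
Base rate for 6460.62.85 is 33.5%.
Origin Ulland qualifies under the Duroria–Ulland agreement and 6460.62.85 is covered: preferential rate 25% applies instead.
The additional-duty order on 6460.62.85 targets Astius, not Ulland; it does not apply.
Duty = £832,080.00 × 25% = £208,020.00.
Total = £55,070.16 + £40,367.82 + £208,020.00 = £303,457.98.

£303,457.98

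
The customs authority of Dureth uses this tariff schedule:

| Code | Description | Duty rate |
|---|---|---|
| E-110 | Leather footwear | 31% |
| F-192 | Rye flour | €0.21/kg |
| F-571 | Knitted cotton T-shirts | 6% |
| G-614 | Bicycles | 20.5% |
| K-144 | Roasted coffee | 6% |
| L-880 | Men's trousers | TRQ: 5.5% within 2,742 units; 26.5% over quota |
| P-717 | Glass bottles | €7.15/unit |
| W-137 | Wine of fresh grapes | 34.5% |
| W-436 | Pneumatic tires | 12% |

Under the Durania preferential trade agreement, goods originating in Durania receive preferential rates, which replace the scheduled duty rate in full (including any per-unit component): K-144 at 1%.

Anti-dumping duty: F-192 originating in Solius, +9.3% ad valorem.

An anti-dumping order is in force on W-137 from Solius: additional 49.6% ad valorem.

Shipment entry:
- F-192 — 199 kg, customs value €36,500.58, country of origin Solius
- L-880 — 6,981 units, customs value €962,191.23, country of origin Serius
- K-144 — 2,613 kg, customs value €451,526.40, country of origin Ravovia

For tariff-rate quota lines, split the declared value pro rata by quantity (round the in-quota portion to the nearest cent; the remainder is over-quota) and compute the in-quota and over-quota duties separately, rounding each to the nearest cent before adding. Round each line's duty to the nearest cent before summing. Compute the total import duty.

Line 1 (F-192, Solius, 199 kg, €36,500.58):
Base rate for F-192 is €0.21/kg.
Additional duty on F-192 from Solius: +9.3% ad valorem. Applied ad valorem rate = 9.3%.
Duty = €36,500.58 × 9.3% + 199 × €0.21 = €3,436.34.
Line 2 (L-880, Serius, 6,981 units, €962,191.23):
Code L-880 is under a tariff-rate quota (threshold 2,742 units). In-quota: 2,742 units at 5.5%; over-quota: 4,239 units at 26.5%.
Pro-rata value split: in-quota = €962,191.23 × 2,742/6,981 = €377,929.86; over-quota = €962,191.23 − €377,929.86 = €584,261.37.
In-quota duty = €377,929.86 × 5.5% = €20,786.14. Over-quota duty = €584,261.37 × 26.5% = €154,829.26.
Line duty = €20,786.14 + €154,829.26 = €175,615.40.
Line 3 (K-144, Ravovia, 2,613 kg, €451,526.40):
Base rate for K-144 is 6%.
K-144 has an FTA preferential rate, but origin Ravovia is not Durania; base rate stands.
Duty = €451,526.40 × 6% = €27,091.58.
Total = €3,436.34 + €175,615.40 + €27,091.58 = €206,143.32.

€206,143.32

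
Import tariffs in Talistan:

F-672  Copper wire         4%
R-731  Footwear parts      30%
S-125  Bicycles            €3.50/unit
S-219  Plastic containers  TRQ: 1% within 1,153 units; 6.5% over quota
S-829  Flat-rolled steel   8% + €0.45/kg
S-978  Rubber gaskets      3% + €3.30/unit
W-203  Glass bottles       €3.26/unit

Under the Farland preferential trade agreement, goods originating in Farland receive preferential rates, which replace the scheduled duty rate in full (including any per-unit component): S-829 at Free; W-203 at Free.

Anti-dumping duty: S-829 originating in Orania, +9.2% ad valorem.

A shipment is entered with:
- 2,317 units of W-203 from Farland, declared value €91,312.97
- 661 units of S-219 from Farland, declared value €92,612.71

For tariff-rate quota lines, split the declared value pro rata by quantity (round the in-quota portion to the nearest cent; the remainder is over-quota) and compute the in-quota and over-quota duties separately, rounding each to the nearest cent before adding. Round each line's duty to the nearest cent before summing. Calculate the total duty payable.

Line 1 (W-203, Farland, 2,317 units, €91,312.97):
Base rate for W-203 is €3.26/unit.
Origin Farland qualifies under the Talistan–Farland agreement and W-203 is covered: preferential rate Free applies instead.
Duty = €91,312.97 × 0% = €0.00.
Line 2 (S-219, Farland, 661 units, €92,612.71):
Code S-219 is under a tariff-rate quota (threshold 1,153 units). Quantity 661 units is within the quota, so the in-quota rate 1% applies to the full value.
Duty = €92,612.71 × 1% = €926.13.
Total = €0.00 + €926.13 = €926.13.

€926.13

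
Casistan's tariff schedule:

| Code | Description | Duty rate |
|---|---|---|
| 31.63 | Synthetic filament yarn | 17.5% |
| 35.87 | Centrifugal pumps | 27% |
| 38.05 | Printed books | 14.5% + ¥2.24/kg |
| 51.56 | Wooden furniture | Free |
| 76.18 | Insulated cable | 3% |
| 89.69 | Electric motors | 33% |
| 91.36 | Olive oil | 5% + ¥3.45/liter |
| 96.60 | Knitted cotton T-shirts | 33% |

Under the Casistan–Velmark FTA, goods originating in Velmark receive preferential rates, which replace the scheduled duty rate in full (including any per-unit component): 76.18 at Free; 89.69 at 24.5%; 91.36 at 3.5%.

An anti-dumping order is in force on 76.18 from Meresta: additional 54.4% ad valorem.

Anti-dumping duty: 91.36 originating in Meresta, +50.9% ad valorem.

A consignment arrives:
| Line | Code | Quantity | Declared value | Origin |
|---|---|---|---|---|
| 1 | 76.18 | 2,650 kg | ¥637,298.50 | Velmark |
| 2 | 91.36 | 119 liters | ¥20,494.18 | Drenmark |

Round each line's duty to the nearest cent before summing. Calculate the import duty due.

¥1,435.26

Line 1 (76.18, Velmark, 2,650 kg, ¥637,298.50):
Base rate for 76.18 is 3%.
Origin Velmark qualifies under the Casistan–Velmark agreement and 76.18 is covered: preferential rate Free applies instead.
The additional-duty order on 76.18 targets Meresta, not Velmark; it does not apply.
Duty = ¥637,298.50 × 0% = ¥0.00.
Line 2 (91.36, Drenmark, 119 liters, ¥20,494.18):
Base rate for 91.36 is 5% + ¥3.45/liter.
91.36 has an FTA preferential rate, but origin Drenmark is not Velmark; base rate stands.
The additional-duty order on 91.36 targets Meresta, not Drenmark; it does not apply.
Duty = ¥20,494.18 × 5% + 119 × ¥3.45 = ¥1,435.26.
Total = ¥0.00 + ¥1,435.26 = ¥1,435.26.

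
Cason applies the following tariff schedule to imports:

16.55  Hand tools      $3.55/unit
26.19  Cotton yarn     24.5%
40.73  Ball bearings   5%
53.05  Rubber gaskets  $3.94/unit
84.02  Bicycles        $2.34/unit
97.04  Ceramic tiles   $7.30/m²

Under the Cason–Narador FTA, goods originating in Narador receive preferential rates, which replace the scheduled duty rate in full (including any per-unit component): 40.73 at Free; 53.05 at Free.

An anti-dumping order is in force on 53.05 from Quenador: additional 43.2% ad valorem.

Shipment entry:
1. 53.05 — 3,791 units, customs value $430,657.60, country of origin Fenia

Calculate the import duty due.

$14,936.54

Line 1 (53.05, Fenia, 3,791 units, $430,657.60):
Base rate for 53.05 is $3.94/unit.
53.05 has an FTA preferential rate, but origin Fenia is not Narador; base rate stands.
The additional-duty order on 53.05 targets Quenador, not Fenia; it does not apply.
Duty = 3,791 × $3.94 = $14,936.54.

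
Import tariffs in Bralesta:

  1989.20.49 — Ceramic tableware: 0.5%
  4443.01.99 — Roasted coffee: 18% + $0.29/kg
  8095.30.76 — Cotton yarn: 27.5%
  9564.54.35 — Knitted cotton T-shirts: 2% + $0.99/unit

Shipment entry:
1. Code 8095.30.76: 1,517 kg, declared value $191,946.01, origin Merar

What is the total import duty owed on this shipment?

Line 1 (8095.30.76, Merar, 1,517 kg, $191,946.01):
Base rate for 8095.30.76 is 27.5%.
Duty = $191,946.01 × 27.5% = $52,785.15.

$52,785.15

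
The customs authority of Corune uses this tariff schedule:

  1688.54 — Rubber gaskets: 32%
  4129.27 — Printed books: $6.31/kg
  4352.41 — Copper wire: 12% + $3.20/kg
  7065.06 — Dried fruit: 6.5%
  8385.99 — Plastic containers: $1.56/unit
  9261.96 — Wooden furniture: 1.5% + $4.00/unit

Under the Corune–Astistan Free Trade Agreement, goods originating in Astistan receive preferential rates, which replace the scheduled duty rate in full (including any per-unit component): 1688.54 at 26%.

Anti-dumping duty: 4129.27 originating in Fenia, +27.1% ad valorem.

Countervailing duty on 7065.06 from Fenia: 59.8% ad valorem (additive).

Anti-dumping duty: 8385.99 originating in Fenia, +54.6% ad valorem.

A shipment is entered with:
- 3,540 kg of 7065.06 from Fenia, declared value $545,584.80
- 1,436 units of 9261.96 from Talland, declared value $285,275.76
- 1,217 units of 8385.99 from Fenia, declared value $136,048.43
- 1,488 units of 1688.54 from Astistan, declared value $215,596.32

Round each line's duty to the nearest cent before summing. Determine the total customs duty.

Line 1 (7065.06, Fenia, 3,540 kg, $545,584.80):
Base rate for 7065.06 is 6.5%.
Additional duty on 7065.06 from Fenia: +59.8%. Applied ad valorem rate: 6.5% + 59.8% = 66.3%.
Duty = $545,584.80 × 66.3% = $361,722.72.
Line 2 (9261.96, Talland, 1,436 units, $285,275.76):
Base rate for 9261.96 is 1.5% + $4.00/unit.
Duty = $285,275.76 × 1.5% + 1,436 × $4.00 = $10,023.14.
Line 3 (8385.99, Fenia, 1,217 units, $136,048.43):
Base rate for 8385.99 is $1.56/unit.
Additional duty on 8385.99 from Fenia: +54.6% ad valorem. Applied ad valorem rate = 54.6%.
Duty = $136,048.43 × 54.6% + 1,217 × $1.56 = $76,180.96.
Line 4 (1688.54, Astistan, 1,488 units, $215,596.32):
Base rate for 1688.54 is 32%.
Origin Astistan qualifies under the Corune–Astistan agreement and 1688.54 is covered: preferential rate 26% applies instead.
Duty = $215,596.32 × 26% = $56,055.04.
Total = $361,722.72 + $10,023.14 + $76,180.96 + $56,055.04 = $503,981.86.

$503,981.86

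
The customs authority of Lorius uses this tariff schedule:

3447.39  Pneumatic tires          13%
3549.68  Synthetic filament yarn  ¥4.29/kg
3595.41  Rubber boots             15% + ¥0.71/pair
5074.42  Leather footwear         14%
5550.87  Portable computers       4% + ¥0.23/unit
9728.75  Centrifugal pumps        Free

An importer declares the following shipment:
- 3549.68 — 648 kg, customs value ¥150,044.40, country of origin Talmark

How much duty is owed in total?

Line 1 (3549.68, Talmark, 648 kg, ¥150,044.40):
Base rate for 3549.68 is ¥4.29/kg.
Duty = 648 × ¥4.29 = ¥2,779.92.

¥2,779.92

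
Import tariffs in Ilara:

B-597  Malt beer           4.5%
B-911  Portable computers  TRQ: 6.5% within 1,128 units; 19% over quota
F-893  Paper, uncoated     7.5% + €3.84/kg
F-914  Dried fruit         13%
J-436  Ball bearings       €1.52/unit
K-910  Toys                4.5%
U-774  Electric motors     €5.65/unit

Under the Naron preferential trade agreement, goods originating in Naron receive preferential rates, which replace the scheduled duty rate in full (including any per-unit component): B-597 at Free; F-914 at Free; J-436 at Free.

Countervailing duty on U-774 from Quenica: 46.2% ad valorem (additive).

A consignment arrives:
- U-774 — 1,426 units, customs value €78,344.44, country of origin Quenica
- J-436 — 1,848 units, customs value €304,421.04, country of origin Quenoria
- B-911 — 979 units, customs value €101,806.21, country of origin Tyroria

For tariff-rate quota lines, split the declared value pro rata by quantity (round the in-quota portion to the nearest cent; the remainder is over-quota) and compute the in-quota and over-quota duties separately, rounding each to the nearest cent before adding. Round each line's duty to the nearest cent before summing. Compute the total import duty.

Line 1 (U-774, Quenica, 1,426 units, €78,344.44):
Base rate for U-774 is €5.65/unit.
Additional duty on U-774 from Quenica: +46.2% ad valorem. Applied ad valorem rate = 46.2%.
Duty = €78,344.44 × 46.2% + 1,426 × €5.65 = €44,252.03.
Line 2 (J-436, Quenoria, 1,848 units, €304,421.04):
Base rate for J-436 is €1.52/unit.
J-436 has an FTA preferential rate, but origin Quenoria is not Naron; base rate stands.
Duty = 1,848 × €1.52 = €2,808.96.
Line 3 (B-911, Tyroria, 979 units, €101,806.21):
Code B-911 is under a tariff-rate quota (threshold 1,128 units). Quantity 979 units is within the quota, so the in-quota rate 6.5% applies to the full value.
Duty = €101,806.21 × 6.5% = €6,617.40.
Total = €44,252.03 + €2,808.96 + €6,617.40 = €53,678.39.

€53,678.39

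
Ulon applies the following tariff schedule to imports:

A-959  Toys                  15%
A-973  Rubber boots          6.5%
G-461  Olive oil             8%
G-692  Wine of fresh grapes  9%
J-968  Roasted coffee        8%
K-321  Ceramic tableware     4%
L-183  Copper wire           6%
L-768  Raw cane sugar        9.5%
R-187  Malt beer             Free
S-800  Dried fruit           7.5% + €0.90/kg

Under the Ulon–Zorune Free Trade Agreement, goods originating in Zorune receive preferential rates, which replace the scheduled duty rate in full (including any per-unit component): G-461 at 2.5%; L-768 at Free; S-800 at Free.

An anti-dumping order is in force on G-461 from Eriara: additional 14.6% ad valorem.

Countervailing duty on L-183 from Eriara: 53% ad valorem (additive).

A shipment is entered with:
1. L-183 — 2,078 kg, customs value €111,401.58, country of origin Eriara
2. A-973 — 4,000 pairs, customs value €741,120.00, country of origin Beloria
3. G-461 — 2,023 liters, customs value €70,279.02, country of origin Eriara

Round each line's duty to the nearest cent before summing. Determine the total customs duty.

Line 1 (L-183, Eriara, 2,078 kg, €111,401.58):
Base rate for L-183 is 6%.
Additional duty on L-183 from Eriara: +53%. Applied ad valorem rate: 6% + 53% = 59%.
Duty = €111,401.58 × 59% = €65,726.93.
Line 2 (A-973, Beloria, 4,000 pairs, €741,120.00):
Base rate for A-973 is 6.5%.
Duty = €741,120.00 × 6.5% = €48,172.80.
Line 3 (G-461, Eriara, 2,023 liters, €70,279.02):
Base rate for G-461 is 8%.
G-461 has an FTA preferential rate, but origin Eriara is not Zorune; base rate stands.
Additional duty on G-461 from Eriara: +14.6%. Applied ad valorem rate: 8% + 14.6% = 22.6%.
Duty = €70,279.02 × 22.6% = €15,883.06.
Total = €65,726.93 + €48,172.80 + €15,883.06 = €129,782.79.

€129,782.79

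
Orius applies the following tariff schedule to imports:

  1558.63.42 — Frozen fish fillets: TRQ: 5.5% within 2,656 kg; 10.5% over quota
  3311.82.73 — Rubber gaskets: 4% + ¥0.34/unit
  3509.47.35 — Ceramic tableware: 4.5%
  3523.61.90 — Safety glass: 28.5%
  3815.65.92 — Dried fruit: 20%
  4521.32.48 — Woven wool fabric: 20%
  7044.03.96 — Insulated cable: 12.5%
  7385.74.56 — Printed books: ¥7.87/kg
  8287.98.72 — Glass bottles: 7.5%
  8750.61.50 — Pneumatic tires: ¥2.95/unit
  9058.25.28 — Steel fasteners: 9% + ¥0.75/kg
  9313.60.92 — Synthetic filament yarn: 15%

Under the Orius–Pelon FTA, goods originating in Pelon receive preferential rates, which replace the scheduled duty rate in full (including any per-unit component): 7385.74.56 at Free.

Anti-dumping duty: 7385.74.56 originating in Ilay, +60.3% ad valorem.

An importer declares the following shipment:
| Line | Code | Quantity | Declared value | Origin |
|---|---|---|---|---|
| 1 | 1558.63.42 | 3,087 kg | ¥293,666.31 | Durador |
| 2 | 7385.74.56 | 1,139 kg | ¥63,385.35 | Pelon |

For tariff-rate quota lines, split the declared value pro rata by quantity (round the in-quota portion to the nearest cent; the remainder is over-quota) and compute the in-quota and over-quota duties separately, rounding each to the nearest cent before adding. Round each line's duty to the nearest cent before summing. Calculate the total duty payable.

Line 1 (1558.63.42, Durador, 3,087 kg, ¥293,666.31):
Code 1558.63.42 is under a tariff-rate quota (threshold 2,656 kg). In-quota: 2,656 kg at 5.5%; over-quota: 431 kg at 10.5%.
Pro-rata value split: in-quota = ¥293,666.31 × 2,656/3,087 = ¥252,665.28; over-quota = ¥293,666.31 − ¥252,665.28 = ¥41,001.03.
In-quota duty = ¥252,665.28 × 5.5% = ¥13,896.59. Over-quota duty = ¥41,001.03 × 10.5% = ¥4,305.11.
Line duty = ¥13,896.59 + ¥4,305.11 = ¥18,201.70.
Line 2 (7385.74.56, Pelon, 1,139 kg, ¥63,385.35):
Base rate for 7385.74.56 is ¥7.87/kg.
Origin Pelon qualifies under the Orius–Pelon agreement and 7385.74.56 is covered: preferential rate Free applies instead.
The additional-duty order on 7385.74.56 targets Ilay, not Pelon; it does not apply.
Duty = ¥63,385.35 × 0% = ¥0.00.
Total = ¥18,201.70 + ¥0.00 = ¥18,201.70.

¥18,201.70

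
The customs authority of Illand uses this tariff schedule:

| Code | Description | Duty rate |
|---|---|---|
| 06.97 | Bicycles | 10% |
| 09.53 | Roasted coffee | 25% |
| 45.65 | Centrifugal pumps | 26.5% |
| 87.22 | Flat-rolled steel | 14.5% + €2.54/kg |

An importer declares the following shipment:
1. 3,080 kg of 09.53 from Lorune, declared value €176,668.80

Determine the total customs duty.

€44,167.20

Line 1 (09.53, Lorune, 3,080 kg, €176,668.80):
Base rate for 09.53 is 25%.
Duty = €176,668.80 × 25% = €44,167.20.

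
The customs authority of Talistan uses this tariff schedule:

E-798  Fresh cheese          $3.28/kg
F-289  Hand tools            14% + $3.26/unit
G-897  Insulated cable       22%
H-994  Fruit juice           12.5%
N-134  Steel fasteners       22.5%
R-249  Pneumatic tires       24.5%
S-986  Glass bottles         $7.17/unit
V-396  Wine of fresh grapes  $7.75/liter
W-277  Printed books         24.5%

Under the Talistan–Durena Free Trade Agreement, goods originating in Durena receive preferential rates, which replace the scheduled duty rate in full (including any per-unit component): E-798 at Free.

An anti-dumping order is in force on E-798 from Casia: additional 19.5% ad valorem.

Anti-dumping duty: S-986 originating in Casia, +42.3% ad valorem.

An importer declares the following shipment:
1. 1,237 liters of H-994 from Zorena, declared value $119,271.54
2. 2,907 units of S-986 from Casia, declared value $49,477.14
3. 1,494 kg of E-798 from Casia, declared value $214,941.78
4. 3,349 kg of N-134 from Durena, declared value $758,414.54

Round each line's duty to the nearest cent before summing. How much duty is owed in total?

Line 1 (H-994, Zorena, 1,237 liters, $119,271.54):
Base rate for H-994 is 12.5%.
Duty = $119,271.54 × 12.5% = $14,908.94.
Line 2 (S-986, Casia, 2,907 units, $49,477.14):
Base rate for S-986 is $7.17/unit.
Additional duty on S-986 from Casia: +42.3% ad valorem. Applied ad valorem rate = 42.3%.
Duty = $49,477.14 × 42.3% + 2,907 × $7.17 = $41,772.02.
Line 3 (E-798, Casia, 1,494 kg, $214,941.78):
Base rate for E-798 is $3.28/kg.
E-798 has an FTA preferential rate, but origin Casia is not Durena; base rate stands.
Additional duty on E-798 from Casia: +19.5% ad valorem. Applied ad valorem rate = 19.5%.
Duty = $214,941.78 × 19.5% + 1,494 × $3.28 = $46,813.97.
Line 4 (N-134, Durena, 3,349 kg, $758,414.54):
Base rate for N-134 is 22.5%.
Origin Durena is the FTA partner but N-134 is not on the preference list; base rate stands.
Duty = $758,414.54 × 22.5% = $170,643.27.
Total = $14,908.94 + $41,772.02 + $46,813.97 + $170,643.27 = $274,138.20.

$274,138.20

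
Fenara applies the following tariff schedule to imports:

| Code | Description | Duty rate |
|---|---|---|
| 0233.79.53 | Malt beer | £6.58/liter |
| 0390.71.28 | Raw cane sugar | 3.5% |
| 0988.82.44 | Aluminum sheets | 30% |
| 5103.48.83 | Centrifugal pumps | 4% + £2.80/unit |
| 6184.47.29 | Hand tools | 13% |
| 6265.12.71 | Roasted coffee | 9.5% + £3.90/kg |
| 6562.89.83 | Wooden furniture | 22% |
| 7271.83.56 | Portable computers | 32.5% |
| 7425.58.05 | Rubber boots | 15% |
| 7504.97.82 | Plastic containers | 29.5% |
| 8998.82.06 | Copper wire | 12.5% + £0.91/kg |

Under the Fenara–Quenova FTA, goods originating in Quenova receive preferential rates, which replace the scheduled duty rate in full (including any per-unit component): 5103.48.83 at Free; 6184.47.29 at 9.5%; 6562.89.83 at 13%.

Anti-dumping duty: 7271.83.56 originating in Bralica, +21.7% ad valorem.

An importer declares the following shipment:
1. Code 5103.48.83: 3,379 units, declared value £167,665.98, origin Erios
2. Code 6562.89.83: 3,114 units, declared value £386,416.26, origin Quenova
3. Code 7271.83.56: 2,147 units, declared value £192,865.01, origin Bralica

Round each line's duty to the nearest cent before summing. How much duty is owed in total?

£170,934.79

Line 1 (5103.48.83, Erios, 3,379 units, £167,665.98):
Base rate for 5103.48.83 is 4% + £2.80/unit.
5103.48.83 has an FTA preferential rate, but origin Erios is not Quenova; base rate stands.
Duty = £167,665.98 × 4% + 3,379 × £2.80 = £16,167.84.
Line 2 (6562.89.83, Quenova, 3,114 units, £386,416.26):
Base rate for 6562.89.83 is 22%.
Origin Quenova qualifies under the Fenara–Quenova agreement and 6562.89.83 is covered: preferential rate 13% applies instead.
Duty = £386,416.26 × 13% = £50,234.11.
Line 3 (7271.83.56, Bralica, 2,147 units, £192,865.01):
Base rate for 7271.83.56 is 32.5%.
Additional duty on 7271.83.56 from Bralica: +21.7%. Applied ad valorem rate: 32.5% + 21.7% = 54.2%.
Duty = £192,865.01 × 54.2% = £104,532.84.
Total = £16,167.84 + £50,234.11 + £104,532.84 = £170,934.79.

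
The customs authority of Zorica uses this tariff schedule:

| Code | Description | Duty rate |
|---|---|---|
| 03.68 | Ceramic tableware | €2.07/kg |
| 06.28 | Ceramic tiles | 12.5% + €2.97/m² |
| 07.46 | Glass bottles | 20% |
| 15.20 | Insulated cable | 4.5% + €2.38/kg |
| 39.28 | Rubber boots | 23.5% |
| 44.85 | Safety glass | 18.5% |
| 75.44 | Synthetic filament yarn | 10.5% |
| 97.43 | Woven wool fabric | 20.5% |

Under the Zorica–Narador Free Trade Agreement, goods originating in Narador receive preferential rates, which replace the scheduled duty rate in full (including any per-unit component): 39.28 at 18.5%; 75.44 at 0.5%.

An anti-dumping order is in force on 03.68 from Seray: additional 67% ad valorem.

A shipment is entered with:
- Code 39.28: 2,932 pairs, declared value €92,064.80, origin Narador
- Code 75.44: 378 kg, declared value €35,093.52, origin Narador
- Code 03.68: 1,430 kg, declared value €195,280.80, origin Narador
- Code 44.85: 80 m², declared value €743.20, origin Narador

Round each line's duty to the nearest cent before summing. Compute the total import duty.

€20,305.05

Line 1 (39.28, Narador, 2,932 pairs, €92,064.80):
Base rate for 39.28 is 23.5%.
Origin Narador qualifies under the Zorica–Narador agreement and 39.28 is covered: preferential rate 18.5% applies instead.
Duty = €92,064.80 × 18.5% = €17,031.99.
Line 2 (75.44, Narador, 378 kg, €35,093.52):
Base rate for 75.44 is 10.5%.
Origin Narador qualifies under the Zorica–Narador agreement and 75.44 is covered: preferential rate 0.5% applies instead.
Duty = €35,093.52 × 0.5% = €175.47.
Line 3 (03.68, Narador, 1,430 kg, €195,280.80):
Base rate for 03.68 is €2.07/kg.
Origin Narador is the FTA partner but 03.68 is not on the preference list; base rate stands.
The additional-duty order on 03.68 targets Seray, not Narador; it does not apply.
Duty = 1,430 × €2.07 = €2,960.10.
Line 4 (44.85, Narador, 80 m², €743.20):
Base rate for 44.85 is 18.5%.
Origin Narador is the FTA partner but 44.85 is not on the preference list; base rate stands.
Duty = €743.20 × 18.5% = €137.49.
Total = €17,031.99 + €175.47 + €2,960.10 + €137.49 = €20,305.05.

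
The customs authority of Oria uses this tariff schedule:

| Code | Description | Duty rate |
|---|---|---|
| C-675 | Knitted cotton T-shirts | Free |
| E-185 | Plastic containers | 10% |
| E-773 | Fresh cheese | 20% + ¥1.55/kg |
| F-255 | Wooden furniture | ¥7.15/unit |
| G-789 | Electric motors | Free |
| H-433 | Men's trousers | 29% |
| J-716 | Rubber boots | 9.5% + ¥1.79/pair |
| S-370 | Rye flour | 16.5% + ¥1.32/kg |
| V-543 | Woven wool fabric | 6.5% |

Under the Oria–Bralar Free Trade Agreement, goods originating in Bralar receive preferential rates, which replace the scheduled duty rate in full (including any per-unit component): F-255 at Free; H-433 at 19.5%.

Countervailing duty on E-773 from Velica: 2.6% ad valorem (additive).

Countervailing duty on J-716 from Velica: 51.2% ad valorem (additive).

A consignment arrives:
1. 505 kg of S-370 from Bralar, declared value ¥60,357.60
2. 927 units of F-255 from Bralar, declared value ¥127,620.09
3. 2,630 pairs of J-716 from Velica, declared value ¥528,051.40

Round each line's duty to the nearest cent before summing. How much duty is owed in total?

¥335,860.50

Line 1 (S-370, Bralar, 505 kg, ¥60,357.60):
Base rate for S-370 is 16.5% + ¥1.32/kg.
Origin Bralar is the FTA partner but S-370 is not on the preference list; base rate stands.
Duty = ¥60,357.60 × 16.5% + 505 × ¥1.32 = ¥10,625.60.
Line 2 (F-255, Bralar, 927 units, ¥127,620.09):
Base rate for F-255 is ¥7.15/unit.
Origin Bralar qualifies under the Oria–Bralar agreement and F-255 is covered: preferential rate Free applies instead.
Duty = ¥127,620.09 × 0% = ¥0.00.
Line 3 (J-716, Velica, 2,630 pairs, ¥528,051.40):
Base rate for J-716 is 9.5% + ¥1.79/pair.
Additional duty on J-716 from Velica: +51.2%. Applied ad valorem rate: 9.5% + 51.2% = 60.7%.
Duty = ¥528,051.40 × 60.7% + 2,630 × ¥1.79 = ¥325,234.90.
Total = ¥10,625.60 + ¥0.00 + ¥325,234.90 = ¥335,860.50.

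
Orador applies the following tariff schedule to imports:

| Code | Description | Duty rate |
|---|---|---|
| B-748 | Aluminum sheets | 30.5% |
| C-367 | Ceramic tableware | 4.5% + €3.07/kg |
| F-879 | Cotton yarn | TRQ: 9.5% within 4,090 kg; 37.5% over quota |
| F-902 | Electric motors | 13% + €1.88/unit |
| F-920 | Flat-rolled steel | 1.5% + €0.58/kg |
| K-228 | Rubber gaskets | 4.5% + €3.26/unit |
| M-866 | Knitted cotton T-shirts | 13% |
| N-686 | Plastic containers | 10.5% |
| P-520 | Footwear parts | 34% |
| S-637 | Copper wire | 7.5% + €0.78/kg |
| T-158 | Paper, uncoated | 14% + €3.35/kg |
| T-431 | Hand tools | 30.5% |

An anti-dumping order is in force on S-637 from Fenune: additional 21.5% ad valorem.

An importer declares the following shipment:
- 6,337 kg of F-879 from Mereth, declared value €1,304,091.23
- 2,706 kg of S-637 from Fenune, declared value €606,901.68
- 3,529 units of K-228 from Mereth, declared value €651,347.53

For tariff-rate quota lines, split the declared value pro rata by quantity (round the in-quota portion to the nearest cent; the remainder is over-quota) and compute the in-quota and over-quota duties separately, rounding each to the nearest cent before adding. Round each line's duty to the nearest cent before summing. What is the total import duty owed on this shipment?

€472,290.85

Line 1 (F-879, Mereth, 6,337 kg, €1,304,091.23):
Code F-879 is under a tariff-rate quota (threshold 4,090 kg). In-quota: 4,090 kg at 9.5%; over-quota: 2,247 kg at 37.5%.
Pro-rata value split: in-quota = €1,304,091.23 × 4,090/6,337 = €841,681.10; over-quota = €1,304,091.23 − €841,681.10 = €462,410.13.
In-quota duty = €841,681.10 × 9.5% = €79,959.70. Over-quota duty = €462,410.13 × 37.5% = €173,403.80.
Line duty = €79,959.70 + €173,403.80 = €253,363.50.
Line 2 (S-637, Fenune, 2,706 kg, €606,901.68):
Base rate for S-637 is 7.5% + €0.78/kg.
Additional duty on S-637 from Fenune: +21.5%. Applied ad valorem rate: 7.5% + 21.5% = 29%.
Duty = €606,901.68 × 29% + 2,706 × €0.78 = €178,112.17.
Line 3 (K-228, Mereth, 3,529 units, €651,347.53):
Base rate for K-228 is 4.5% + €3.26/unit.
Duty = €651,347.53 × 4.5% + 3,529 × €3.26 = €40,815.18.
Total = €253,363.50 + €178,112.17 + €40,815.18 = €472,290.85.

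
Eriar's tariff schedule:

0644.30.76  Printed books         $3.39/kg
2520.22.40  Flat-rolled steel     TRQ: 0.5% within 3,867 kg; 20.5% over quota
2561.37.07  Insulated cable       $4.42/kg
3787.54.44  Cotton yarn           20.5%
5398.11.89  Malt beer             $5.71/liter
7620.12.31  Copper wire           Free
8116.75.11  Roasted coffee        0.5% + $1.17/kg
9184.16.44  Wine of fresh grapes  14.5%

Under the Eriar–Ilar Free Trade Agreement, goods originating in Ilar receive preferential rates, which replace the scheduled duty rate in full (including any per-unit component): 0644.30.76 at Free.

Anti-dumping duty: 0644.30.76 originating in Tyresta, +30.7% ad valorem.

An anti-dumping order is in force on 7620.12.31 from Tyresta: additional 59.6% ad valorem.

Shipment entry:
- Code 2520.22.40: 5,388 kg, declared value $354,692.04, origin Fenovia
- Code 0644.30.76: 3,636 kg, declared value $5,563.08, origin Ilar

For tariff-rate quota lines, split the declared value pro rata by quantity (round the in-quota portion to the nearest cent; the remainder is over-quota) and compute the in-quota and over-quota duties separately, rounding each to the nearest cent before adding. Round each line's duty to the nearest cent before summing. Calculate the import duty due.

Line 1 (2520.22.40, Fenovia, 5,388 kg, $354,692.04):
Code 2520.22.40 is under a tariff-rate quota (threshold 3,867 kg). In-quota: 3,867 kg at 0.5%; over-quota: 1,521 kg at 20.5%.
Pro-rata value split: in-quota = $354,692.04 × 3,867/5,388 = $254,564.61; over-quota = $354,692.04 − $254,564.61 = $100,127.43.
In-quota duty = $254,564.61 × 0.5% = $1,272.82. Over-quota duty = $100,127.43 × 20.5% = $20,526.12.
Line duty = $1,272.82 + $20,526.12 = $21,798.94.
Line 2 (0644.30.76, Ilar, 3,636 kg, $5,563.08):
Base rate for 0644.30.76 is $3.39/kg.
Origin Ilar qualifies under the Eriar–Ilar agreement and 0644.30.76 is covered: preferential rate Free applies instead.
The additional-duty order on 0644.30.76 targets Tyresta, not Ilar; it does not apply.
Duty = $5,563.08 × 0% = $0.00.
Total = $21,798.94 + $0.00 = $21,798.94.

$21,798.94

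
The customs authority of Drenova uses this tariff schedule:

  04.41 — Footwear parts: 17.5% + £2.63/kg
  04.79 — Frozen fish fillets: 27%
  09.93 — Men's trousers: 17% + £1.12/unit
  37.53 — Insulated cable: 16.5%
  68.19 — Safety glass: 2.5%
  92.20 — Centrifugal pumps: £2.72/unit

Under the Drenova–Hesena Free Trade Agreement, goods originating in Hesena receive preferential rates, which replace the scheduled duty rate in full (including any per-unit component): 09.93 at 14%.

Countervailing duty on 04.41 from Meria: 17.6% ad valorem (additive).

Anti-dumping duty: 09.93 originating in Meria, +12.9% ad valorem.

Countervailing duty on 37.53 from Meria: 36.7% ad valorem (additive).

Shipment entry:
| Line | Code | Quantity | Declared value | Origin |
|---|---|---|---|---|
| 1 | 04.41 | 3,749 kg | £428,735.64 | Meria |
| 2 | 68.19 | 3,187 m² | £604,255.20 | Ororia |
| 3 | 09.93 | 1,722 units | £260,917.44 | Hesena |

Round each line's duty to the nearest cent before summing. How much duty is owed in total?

Line 1 (04.41, Meria, 3,749 kg, £428,735.64):
Base rate for 04.41 is 17.5% + £2.63/kg.
Additional duty on 04.41 from Meria: +17.6%. Applied ad valorem rate: 17.5% + 17.6% = 35.1%.
Duty = £428,735.64 × 35.1% + 3,749 × £2.63 = £160,346.08.
Line 2 (68.19, Ororia, 3,187 m², £604,255.20):
Base rate for 68.19 is 2.5%.
Duty = £604,255.20 × 2.5% = £15,106.38.
Line 3 (09.93, Hesena, 1,722 units, £260,917.44):
Base rate for 09.93 is 17% + £1.12/unit.
Origin Hesena qualifies under the Drenova–Hesena agreement and 09.93 is covered: preferential rate 14% applies instead.
The additional-duty order on 09.93 targets Meria, not Hesena; it does not apply.
Duty = £260,917.44 × 14% = £36,528.44.
Total = £160,346.08 + £15,106.38 + £36,528.44 = £211,980.90.

£211,980.90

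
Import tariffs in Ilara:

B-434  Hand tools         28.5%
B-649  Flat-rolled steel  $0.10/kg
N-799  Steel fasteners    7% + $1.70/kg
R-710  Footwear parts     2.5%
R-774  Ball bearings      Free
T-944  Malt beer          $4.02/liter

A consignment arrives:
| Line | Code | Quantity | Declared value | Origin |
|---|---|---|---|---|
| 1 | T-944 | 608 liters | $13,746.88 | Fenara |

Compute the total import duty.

Line 1 (T-944, Fenara, 608 liters, $13,746.88):
Base rate for T-944 is $4.02/liter.
Duty = 608 × $4.02 = $2,444.16.

$2,444.16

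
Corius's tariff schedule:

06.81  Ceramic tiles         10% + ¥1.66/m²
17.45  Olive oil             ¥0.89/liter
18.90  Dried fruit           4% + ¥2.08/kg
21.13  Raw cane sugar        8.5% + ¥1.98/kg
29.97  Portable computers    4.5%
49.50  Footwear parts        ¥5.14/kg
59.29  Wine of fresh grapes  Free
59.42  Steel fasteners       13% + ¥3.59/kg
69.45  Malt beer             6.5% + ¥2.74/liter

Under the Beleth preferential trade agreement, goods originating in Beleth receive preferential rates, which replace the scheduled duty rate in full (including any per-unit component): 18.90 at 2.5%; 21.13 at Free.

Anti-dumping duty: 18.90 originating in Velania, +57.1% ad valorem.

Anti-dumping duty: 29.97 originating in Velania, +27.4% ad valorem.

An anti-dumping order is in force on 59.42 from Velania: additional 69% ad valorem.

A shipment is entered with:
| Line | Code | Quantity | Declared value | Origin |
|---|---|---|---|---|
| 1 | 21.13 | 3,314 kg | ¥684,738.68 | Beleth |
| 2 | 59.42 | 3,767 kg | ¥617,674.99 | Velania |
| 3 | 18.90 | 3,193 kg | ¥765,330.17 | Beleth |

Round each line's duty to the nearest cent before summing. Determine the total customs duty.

Line 1 (21.13, Beleth, 3,314 kg, ¥684,738.68):
Base rate for 21.13 is 8.5% + ¥1.98/kg.
Origin Beleth qualifies under the Corius–Beleth agreement and 21.13 is covered: preferential rate Free applies instead.
Duty = ¥684,738.68 × 0% = ¥0.00.
Line 2 (59.42, Velania, 3,767 kg, ¥617,674.99):
Base rate for 59.42 is 13% + ¥3.59/kg.
Additional duty on 59.42 from Velania: +69%. Applied ad valorem rate: 13% + 69% = 82%.
Duty = ¥617,674.99 × 82% + 3,767 × ¥3.59 = ¥520,017.02.
Line 3 (18.90, Beleth, 3,193 kg, ¥765,330.17):
Base rate for 18.90 is 4% + ¥2.08/kg.
Origin Beleth qualifies under the Corius–Beleth agreement and 18.90 is covered: preferential rate 2.5% applies instead.
The additional-duty order on 18.90 targets Velania, not Beleth; it does not apply.
Duty = ¥765,330.17 × 2.5% = ¥19,133.25.
Total = ¥0.00 + ¥520,017.02 + ¥19,133.25 = ¥539,150.27.

¥539,150.27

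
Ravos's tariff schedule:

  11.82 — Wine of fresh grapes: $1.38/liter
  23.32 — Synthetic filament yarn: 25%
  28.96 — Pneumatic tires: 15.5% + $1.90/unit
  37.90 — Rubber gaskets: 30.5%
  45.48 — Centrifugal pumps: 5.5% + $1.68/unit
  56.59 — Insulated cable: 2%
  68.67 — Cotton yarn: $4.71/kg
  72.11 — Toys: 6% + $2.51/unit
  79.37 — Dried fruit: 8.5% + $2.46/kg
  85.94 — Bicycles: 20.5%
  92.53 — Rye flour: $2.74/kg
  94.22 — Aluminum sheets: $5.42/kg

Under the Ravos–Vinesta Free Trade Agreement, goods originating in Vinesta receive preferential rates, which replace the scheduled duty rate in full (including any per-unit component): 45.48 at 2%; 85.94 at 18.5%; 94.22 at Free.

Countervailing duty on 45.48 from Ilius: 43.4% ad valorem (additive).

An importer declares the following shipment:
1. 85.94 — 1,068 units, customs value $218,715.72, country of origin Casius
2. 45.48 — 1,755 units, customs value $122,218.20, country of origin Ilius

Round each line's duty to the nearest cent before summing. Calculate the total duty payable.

Line 1 (85.94, Casius, 1,068 units, $218,715.72):
Base rate for 85.94 is 20.5%.
85.94 has an FTA preferential rate, but origin Casius is not Vinesta; base rate stands.
Duty = $218,715.72 × 20.5% = $44,836.72.
Line 2 (45.48, Ilius, 1,755 units, $122,218.20):
Base rate for 45.48 is 5.5% + $1.68/unit.
45.48 has an FTA preferential rate, but origin Ilius is not Vinesta; base rate stands.
Additional duty on 45.48 from Ilius: +43.4%. Applied ad valorem rate: 5.5% + 43.4% = 48.9%.
Duty = $122,218.20 × 48.9% + 1,755 × $1.68 = $62,713.10.
Total = $44,836.72 + $62,713.10 = $107,549.82.

$107,549.82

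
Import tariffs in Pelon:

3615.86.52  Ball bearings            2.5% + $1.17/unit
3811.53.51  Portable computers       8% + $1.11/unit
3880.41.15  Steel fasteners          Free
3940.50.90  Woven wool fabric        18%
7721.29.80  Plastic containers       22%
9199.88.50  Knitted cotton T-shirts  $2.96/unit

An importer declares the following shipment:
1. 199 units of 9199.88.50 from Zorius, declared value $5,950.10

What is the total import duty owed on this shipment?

$589.04

Line 1 (9199.88.50, Zorius, 199 units, $5,950.10):
Base rate for 9199.88.50 is $2.96/unit.
Duty = 199 × $2.96 = $589.04.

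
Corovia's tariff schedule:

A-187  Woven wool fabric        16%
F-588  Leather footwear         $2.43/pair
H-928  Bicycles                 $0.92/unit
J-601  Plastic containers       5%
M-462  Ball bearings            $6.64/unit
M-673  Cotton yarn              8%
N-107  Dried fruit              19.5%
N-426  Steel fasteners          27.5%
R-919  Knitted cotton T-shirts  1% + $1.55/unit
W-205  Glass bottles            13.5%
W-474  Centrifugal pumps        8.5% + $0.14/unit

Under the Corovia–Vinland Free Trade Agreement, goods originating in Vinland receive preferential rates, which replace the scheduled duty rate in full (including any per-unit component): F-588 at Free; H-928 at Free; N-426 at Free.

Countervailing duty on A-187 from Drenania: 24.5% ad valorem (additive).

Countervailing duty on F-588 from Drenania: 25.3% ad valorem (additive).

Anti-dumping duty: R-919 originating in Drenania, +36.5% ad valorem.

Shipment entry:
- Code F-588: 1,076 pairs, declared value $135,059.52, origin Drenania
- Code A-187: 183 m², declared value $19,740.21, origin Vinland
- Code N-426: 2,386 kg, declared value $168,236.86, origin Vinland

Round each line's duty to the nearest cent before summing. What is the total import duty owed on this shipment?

Line 1 (F-588, Drenania, 1,076 pairs, $135,059.52):
Base rate for F-588 is $2.43/pair.
F-588 has an FTA preferential rate, but origin Drenania is not Vinland; base rate stands.
Additional duty on F-588 from Drenania: +25.3% ad valorem. Applied ad valorem rate = 25.3%.
Duty = $135,059.52 × 25.3% + 1,076 × $2.43 = $36,784.74.
Line 2 (A-187, Vinland, 183 m², $19,740.21):
Base rate for A-187 is 16%.
Origin Vinland is the FTA partner but A-187 is not on the preference list; base rate stands.
The additional-duty order on A-187 targets Drenania, not Vinland; it does not apply.
Duty = $19,740.21 × 16% = $3,158.43.
Line 3 (N-426, Vinland, 2,386 kg, $168,236.86):
Base rate for N-426 is 27.5%.
Origin Vinland qualifies under the Corovia–Vinland agreement and N-426 is covered: preferential rate Free applies instead.
Duty = $168,236.86 × 0% = $0.00.
Total = $36,784.74 + $3,158.43 + $0.00 = $39,943.17.

$39,943.17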